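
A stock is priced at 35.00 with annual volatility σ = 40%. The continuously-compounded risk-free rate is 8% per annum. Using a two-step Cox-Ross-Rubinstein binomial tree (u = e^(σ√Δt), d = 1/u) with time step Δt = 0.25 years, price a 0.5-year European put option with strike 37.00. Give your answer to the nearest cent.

4.21

CRR parameters: u = e^(σ√Δt) = e^(0.4·√0.25) = 1.2214, d = 1/u = 0.8187
Per-period rate: rΔt = 0.08·0.25 = 0.02, so R = e^0.02 = 1.0202
Risk-neutral probability p = (e^0.02 − 0.8187)/(1.2214 − 0.8187) = 0.2015/0.4027 = 0.5003
Terminal stock prices: S_uu = 52.21, S_ud = 35, S_dd = 23.46
Terminal payoffs (K − S): max(-15.21, 0) = 0, max(2, 0) = 2, max(13.54, 0) = 13.54
Node u (S = 42.75): V_u = e^(−0.02)·[0.5003·0.0000 + 0.4997·2.0000] = 0.9795
Node d (S = 28.66): V_d = e^(−0.02)·[0.5003·2.0000 + 0.4997·13.5388] = 7.6118
Node 0 (S = 35): V_0 = e^(−0.02)·[0.5003·0.9795 + 0.4997·7.6118] = 4.2084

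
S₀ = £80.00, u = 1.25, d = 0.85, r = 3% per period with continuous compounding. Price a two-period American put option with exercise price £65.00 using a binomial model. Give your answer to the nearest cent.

Risk-neutral probability p = (e^0.03 − 0.85)/(1.25 − 0.85) = 0.1805/0.4000 = 0.4511
Terminal stock prices: S_uu = 125, S_ud = 85, S_dd = 57.8
Terminal payoffs (K − S): max(-60, 0) = 0, max(-20, 0) = 0, max(7.2, 0) = 7.2
Node u (S = 100): continuation = e^(−0.03)·[0.4511·0.0000 + 0.5489·0.0000] = 0.0000; exercise value = 0.0000 ≤ continuation, so V_u = 0.0000
Node d (S = 68): continuation = e^(−0.03)·[0.4511·0.0000 + 0.5489·7.2000] = 3.8350; exercise value = 0.0000 ≤ continuation, so V_d = 3.8350
Node 0 (S = 80): continuation = e^(−0.03)·[0.4511·0.0000 + 0.5489·3.8350] = 2.0427; exercise value = 0.0000 ≤ continuation, so V_0 = 2.0427

£2.04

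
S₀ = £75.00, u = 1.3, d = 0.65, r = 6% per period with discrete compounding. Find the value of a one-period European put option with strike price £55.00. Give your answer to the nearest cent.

£2.18

Risk-neutral probability p = (1 + 0.06 − 0.65)/(1.3 − 0.65) = 0.4100/0.6500 = 0.6308
Terminal stock prices: S_u = 97.5, S_d = 48.75
Terminal payoffs (K − S): max(-42.5, 0) = 0, max(6.25, 0) = 6.25
Node 0 (S = 75): V_0 = 1/1.06·[0.6308·0.0000 + 0.3692·6.2500] = 2.1771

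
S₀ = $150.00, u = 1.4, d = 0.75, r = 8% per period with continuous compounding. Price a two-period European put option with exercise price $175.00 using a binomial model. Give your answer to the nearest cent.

Risk-neutral probability p = (e^0.08 − 0.75)/(1.4 − 0.75) = 0.3333/0.6500 = 0.5127
Terminal stock prices: S_uu = 294, S_ud = 157.5, S_dd = 84.38
Terminal payoffs (K − S): max(-119, 0) = 0, max(17.5, 0) = 17.5, max(90.62, 0) = 90.62
Node u (S = 210): V_u = e^(−0.08)·[0.5127·0.0000 + 0.4873·17.5000] = 7.8713
Node d (S = 112.5): V_d = e^(−0.08)·[0.5127·17.5000 + 0.4873·90.6250] = 49.0454
Node 0 (S = 150): V_0 = e^(−0.08)·[0.5127·7.8713 + 0.4873·49.0454] = 25.7858

$25.79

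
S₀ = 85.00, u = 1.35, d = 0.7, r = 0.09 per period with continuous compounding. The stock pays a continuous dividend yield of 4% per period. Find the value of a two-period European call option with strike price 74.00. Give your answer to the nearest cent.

22.36

Per-period risk-free factor R = e^0.09 = 1.0942; dividend-adjusted growth = e^(0.09−0.04) = 1.0513.
Risk-neutral probability p = (1.0513 − 0.7)/(1.35 − 0.7) = 0.3513/0.6500 = 0.5404
Terminal stock prices: S_uu = 154.9, S_ud = 80.33, S_dd = 41.65
Terminal payoffs (S − K): max(80.91, 0) = 80.91, max(6.325, 0) = 6.325, max(-32.35, 0) = 0
Node u (S = 114.8): V_u = e^(−0.09)·[0.5404·80.9125 + 0.4596·6.3250] = 42.6197
Node d (S = 59.5): V_d = e^(−0.09)·[0.5404·6.3250 + 0.4596·0.0000] = 3.1239
Node 0 (S = 85): V_0 = e^(−0.09)·[0.5404·42.6197 + 0.4596·3.1239] = 22.3622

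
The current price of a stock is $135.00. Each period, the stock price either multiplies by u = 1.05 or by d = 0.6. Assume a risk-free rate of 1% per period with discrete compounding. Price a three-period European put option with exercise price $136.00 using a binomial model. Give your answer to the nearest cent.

$11.89

Risk-neutral probability p = (1 + 0.01 − 0.6)/(1.05 − 0.6) = 0.4100/0.4500 = 0.9111
Terminal stock prices: S_uuu = 156.3, S_uud = 89.3, S_udd = 51.03, S_ddd = 29.16
Terminal payoffs (K − S): max(-20.28, 0) = 0, max(46.7, 0) = 46.7, max(84.97, 0) = 84.97, max(106.8, 0) = 106.8
Node uu (S = 148.8): V_uu = 1/1.01·[0.9111·0.0000 + 0.0889·46.6975] = 4.1098
Node ud (S = 85.05): V_ud = 1/1.01·[0.9111·46.6975 + 0.0889·84.9700] = 49.6035
Node dd (S = 48.6): V_dd = 1/1.01·[0.9111·84.9700 + 0.0889·106.8400] = 86.0535
Node u (S = 141.8): V_u = 1/1.01·[0.9111·4.1098 + 0.0889·49.6035] = 8.0729
Node d (S = 81): V_d = 1/1.01·[0.9111·49.6035 + 0.0889·86.0535] = 52.3203
Node 0 (S = 135): V_0 = 1/1.01·[0.9111·8.0729 + 0.0889·52.3203] = 11.8872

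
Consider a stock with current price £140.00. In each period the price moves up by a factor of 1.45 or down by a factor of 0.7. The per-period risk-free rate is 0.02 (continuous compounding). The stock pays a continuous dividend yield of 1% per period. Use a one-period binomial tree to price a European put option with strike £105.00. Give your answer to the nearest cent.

Per-period risk-free factor R = e^0.02 = 1.0202; dividend-adjusted growth = e^(0.02−0.01) = 1.0101.
Risk-neutral probability p = (1.0101 − 0.7)/(1.45 − 0.7) = 0.3101/0.7500 = 0.4134
Terminal stock prices: S_u = 203, S_d = 98
Terminal payoffs (K − S): max(-98, 0) = 0, max(7, 0) = 7
Node 0 (S = 140): V_0 = e^(−0.02)·[0.4134·0.0000 + 0.5866·7.0000] = 4.0249

£4.02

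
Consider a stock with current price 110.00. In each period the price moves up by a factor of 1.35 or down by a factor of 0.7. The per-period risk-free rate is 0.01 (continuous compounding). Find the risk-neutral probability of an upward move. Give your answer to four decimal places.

p = 0.4770

Risk-neutral probability p = (e^0.01 − 0.7)/(1.35 − 0.7) = 0.3101/0.6500 = 0.4770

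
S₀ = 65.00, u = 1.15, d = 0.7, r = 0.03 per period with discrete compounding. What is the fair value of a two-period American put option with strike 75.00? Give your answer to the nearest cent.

11.82

Risk-neutral probability p = (1 + 0.03 − 0.7)/(1.15 − 0.7) = 0.3300/0.4500 = 0.7333
Terminal stock prices: S_uu = 85.96, S_ud = 52.32, S_dd = 31.85
Terminal payoffs (K − S): max(-10.96, 0) = 0, max(22.68, 0) = 22.68, max(43.15, 0) = 43.15
Node u (S = 74.75): continuation = 1/1.03·[0.7333·0.0000 + 0.2667·22.6750] = 5.8706; exercise value = 0.2500 ≤ continuation, so V_u = 5.8706
Node d (S = 45.5): continuation = 1/1.03·[0.7333·22.6750 + 0.2667·43.1500] = 27.3155; exercise value = 29.5000 > continuation, so V_d = 29.5000 (exercise)
Node 0 (S = 65): continuation = 1/1.03·[0.7333·5.8706 + 0.2667·29.5000] = 11.8172; exercise value = 10.0000 ≤ continuation, so V_0 = 11.8172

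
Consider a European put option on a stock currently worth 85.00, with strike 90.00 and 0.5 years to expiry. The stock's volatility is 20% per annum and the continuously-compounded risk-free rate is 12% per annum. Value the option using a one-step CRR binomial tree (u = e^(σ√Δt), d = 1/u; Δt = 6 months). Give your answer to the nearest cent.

4.85

CRR parameters: u = e^(σ√Δt) = e^(0.2·√0.5) = 1.1519, d = 1/u = 0.8681
Per-period rate: rΔt = 0.12·0.5 = 0.06, so R = e^0.06 = 1.0618
Risk-neutral probability p = (e^0.06 − 0.8681)/(1.1519 − 0.8681) = 0.1937/0.2838 = 0.6826
Terminal stock prices: S_u = 97.91, S_d = 73.79
Terminal payoffs (K − S): max(-7.912, 0) = 0, max(16.21, 0) = 16.21
Node 0 (S = 85): V_0 = e^(−0.06)·[0.6826·0.0000 + 0.3174·16.2095] = 4.8453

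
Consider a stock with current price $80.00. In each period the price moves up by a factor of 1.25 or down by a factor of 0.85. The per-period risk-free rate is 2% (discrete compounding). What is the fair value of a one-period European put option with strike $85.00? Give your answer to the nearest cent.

Risk-neutral probability p = (1 + 0.02 − 0.85)/(1.25 − 0.85) = 0.1700/0.4000 = 0.4250
Terminal stock prices: S_u = 100, S_d = 68
Terminal payoffs (K − S): max(-15, 0) = 0, max(17, 0) = 17
Node 0 (S = 80): V_0 = 1/1.02·[0.4250·0.0000 + 0.5750·17.0000] = 9.5833

$9.58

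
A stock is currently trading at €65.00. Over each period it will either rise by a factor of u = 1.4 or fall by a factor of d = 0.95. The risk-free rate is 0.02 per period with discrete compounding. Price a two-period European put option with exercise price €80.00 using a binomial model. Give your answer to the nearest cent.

€14.62

Risk-neutral probability p = (1 + 0.02 − 0.95)/(1.4 − 0.95) = 0.0700/0.4500 = 0.1556
Terminal stock prices: S_uu = 127.4, S_ud = 86.45, S_dd = 58.66
Terminal payoffs (K − S): max(-47.4, 0) = 0, max(-6.45, 0) = 0, max(21.34, 0) = 21.34
Node u (S = 91): V_u = 1/1.02·[0.1556·0.0000 + 0.8444·0.0000] = 0.0000
Node d (S = 61.75): V_d = 1/1.02·[0.1556·0.0000 + 0.8444·21.3375] = 17.6650
Node 0 (S = 65): V_0 = 1/1.02·[0.1556·0.0000 + 0.8444·17.6650] = 14.6246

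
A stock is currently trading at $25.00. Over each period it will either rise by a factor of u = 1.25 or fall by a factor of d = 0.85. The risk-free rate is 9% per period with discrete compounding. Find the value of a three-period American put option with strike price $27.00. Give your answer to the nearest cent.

Risk-neutral probability p = (1 + 0.09 − 0.85)/(1.25 − 0.85) = 0.2400/0.4000 = 0.6000
Terminal stock prices: S_uuu = 48.83, S_uud = 33.2, S_udd = 22.58, S_ddd = 15.35
Terminal payoffs (K − S): max(-21.83, 0) = 0, max(-6.203, 0) = 0, max(4.422, 0) = 4.422, max(11.65, 0) = 11.65
Node uu (S = 39.06): continuation = 1/1.09·[0.6000·0.0000 + 0.4000·0.0000] = 0.0000; exercise value = 0.0000 ≤ continuation, so V_uu = 0.0000
Node ud (S = 26.56): continuation = 1/1.09·[0.6000·0.0000 + 0.4000·4.4219] = 1.6227; exercise value = 0.4375 ≤ continuation, so V_ud = 1.6227
Node dd (S = 18.06): continuation = 1/1.09·[0.6000·4.4219 + 0.4000·11.6469] = 6.7081; exercise value = 8.9375 > continuation, so V_dd = 8.9375 (exercise)
Node u (S = 31.25): continuation = 1/1.09·[0.6000·0.0000 + 0.4000·1.6227] = 0.5955; exercise value = 0.0000 ≤ continuation, so V_u = 0.5955
Node d (S = 21.25): continuation = 1/1.09·[0.6000·1.6227 + 0.4000·8.9375] = 4.1730; exercise value = 5.7500 > continuation, so V_d = 5.7500 (exercise)
Node 0 (S = 25): continuation = 1/1.09·[0.6000·0.5955 + 0.4000·5.7500] = 2.4379; exercise value = 2.0000 ≤ continuation, so V_0 = 2.4379

$2.44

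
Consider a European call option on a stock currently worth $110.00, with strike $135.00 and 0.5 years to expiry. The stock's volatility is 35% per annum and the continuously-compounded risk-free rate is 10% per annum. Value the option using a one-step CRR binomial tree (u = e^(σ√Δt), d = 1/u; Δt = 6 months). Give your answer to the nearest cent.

CRR parameters: u = e^(σ√Δt) = e^(0.35·√0.5) = 1.2808, d = 1/u = 0.7808
Per-period rate: rΔt = 0.1·0.5 = 0.05, so R = e^0.05 = 1.0513
Risk-neutral probability p = (e^0.05 − 0.7808)/(1.2808 − 0.7808) = 0.2705/0.5000 = 0.5410
Terminal stock prices: S_u = 140.9, S_d = 85.88
Terminal payoffs (S − K): max(5.888, 0) = 5.888, max(-49.12, 0) = 0
Node 0 (S = 110): V_0 = e^(−0.05)·[0.5410·5.8884 + 0.4590·0.0000] = 3.0301

$3.03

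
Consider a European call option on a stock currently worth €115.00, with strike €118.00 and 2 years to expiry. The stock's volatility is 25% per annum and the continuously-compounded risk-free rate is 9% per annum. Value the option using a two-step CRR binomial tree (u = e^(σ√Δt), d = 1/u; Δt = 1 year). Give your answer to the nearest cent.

CRR parameters: u = e^(σ√Δt) = e^(0.25·√1) = 1.2840, d = 1/u = 0.7788
Per-period rate: rΔt = 0.09·1 = 0.09, so R = e^0.09 = 1.0942
Risk-neutral probability p = (e^0.09 − 0.7788)/(1.2840 − 0.7788) = 0.3154/0.5052 = 0.6242
Terminal stock prices: S_uu = 189.6, S_ud = 115, S_dd = 69.75
Terminal payoffs (S − K): max(71.6, 0) = 71.6, max(-3, 0) = 0, max(-48.25, 0) = 0
Node u (S = 147.7): V_u = e^(−0.09)·[0.6242·71.6029 + 0.3758·0.0000] = 40.8493
Node d (S = 89.56): V_d = e^(−0.09)·[0.6242·0.0000 + 0.3758·0.0000] = 0.0000
Node 0 (S = 115): V_0 = e^(−0.09)·[0.6242·40.8493 + 0.3758·0.0000] = 23.3045

€23.30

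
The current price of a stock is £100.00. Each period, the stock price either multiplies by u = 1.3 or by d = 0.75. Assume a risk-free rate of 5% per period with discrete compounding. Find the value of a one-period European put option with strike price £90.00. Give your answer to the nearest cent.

Risk-neutral probability p = (1 + 0.05 − 0.75)/(1.3 − 0.75) = 0.3000/0.5500 = 0.5455
Terminal stock prices: S_u = 130, S_d = 75
Terminal payoffs (K − S): max(-40, 0) = 0, max(15, 0) = 15
Node 0 (S = 100): V_0 = 1/1.05·[0.5455·0.0000 + 0.4545·15.0000] = 6.4935

£6.49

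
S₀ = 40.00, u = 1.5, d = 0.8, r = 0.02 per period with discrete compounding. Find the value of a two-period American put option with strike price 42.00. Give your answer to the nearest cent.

Risk-neutral probability p = (1 + 0.02 − 0.8)/(1.5 − 0.8) = 0.2200/0.7000 = 0.3143
Terminal stock prices: S_uu = 90, S_ud = 48, S_dd = 25.6
Terminal payoffs (K − S): max(-48, 0) = 0, max(-6, 0) = 0, max(16.4, 0) = 16.4
Node u (S = 60): continuation = 1/1.02·[0.3143·0.0000 + 0.6857·0.0000] = 0.0000; exercise value = 0.0000 ≤ continuation, so V_u = 0.0000
Node d (S = 32): continuation = 1/1.02·[0.3143·0.0000 + 0.6857·16.4000] = 11.0252; exercise value = 10.0000 ≤ continuation, so V_d = 11.0252
Node 0 (S = 40): continuation = 1/1.02·[0.3143·0.0000 + 0.6857·11.0252] = 7.4119; exercise value = 2.0000 ≤ continuation, so V_0 = 7.4119

7.41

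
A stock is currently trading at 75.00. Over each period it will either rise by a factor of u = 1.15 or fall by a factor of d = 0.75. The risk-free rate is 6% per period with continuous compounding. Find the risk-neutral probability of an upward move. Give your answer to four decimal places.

p = 0.7796

Risk-neutral probability p = (e^0.06 − 0.75)/(1.15 − 0.75) = 0.3118/0.4000 = 0.7796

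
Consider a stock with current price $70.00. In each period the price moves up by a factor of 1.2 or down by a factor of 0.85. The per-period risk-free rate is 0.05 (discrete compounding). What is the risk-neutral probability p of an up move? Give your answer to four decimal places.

p = 0.5714

Risk-neutral probability p = (1 + 0.05 − 0.85)/(1.2 − 0.85) = 0.2000/0.3500 = 0.5714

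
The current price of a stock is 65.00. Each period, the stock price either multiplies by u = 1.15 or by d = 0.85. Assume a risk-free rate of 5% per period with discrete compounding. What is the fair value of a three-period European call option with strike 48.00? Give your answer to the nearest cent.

Risk-neutral probability p = (1 + 0.05 − 0.85)/(1.15 − 0.85) = 0.2000/0.3000 = 0.6667
Terminal stock prices: S_uuu = 98.86, S_uud = 73.07, S_udd = 54.01, S_ddd = 39.92
Terminal payoffs (S − K): max(50.86, 0) = 50.86, max(25.07, 0) = 25.07, max(6.007, 0) = 6.007, max(-8.082, 0) = 0
Node uu (S = 85.96): V_uu = 1/1.05·[0.6667·50.8569 + 0.3333·25.0681] = 40.2482
Node ud (S = 63.54): V_ud = 1/1.05·[0.6667·25.0681 + 0.3333·6.0069] = 17.8232
Node dd (S = 46.96): V_dd = 1/1.05·[0.6667·6.0069 + 0.3333·0.0000] = 3.8139
Node u (S = 74.75): V_u = 1/1.05·[0.6667·40.2482 + 0.3333·17.8232] = 31.2126
Node d (S = 55.25): V_d = 1/1.05·[0.6667·17.8232 + 0.3333·3.8139] = 12.5271
Node 0 (S = 65): V_0 = 1/1.05·[0.6667·31.2126 + 0.3333·12.5271] = 23.7944

23.79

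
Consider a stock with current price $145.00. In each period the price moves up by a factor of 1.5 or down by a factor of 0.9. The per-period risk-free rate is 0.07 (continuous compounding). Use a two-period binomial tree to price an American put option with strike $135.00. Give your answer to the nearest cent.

Risk-neutral probability p = (e^0.07 − 0.9)/(1.5 − 0.9) = 0.1725/0.6000 = 0.2875
Terminal stock prices: S_uu = 326.2, S_ud = 195.8, S_dd = 117.5
Terminal payoffs (K − S): max(-191.2, 0) = 0, max(-60.75, 0) = 0, max(17.55, 0) = 17.55
Node u (S = 217.5): continuation = e^(−0.07)·[0.2875·0.0000 + 0.7125·0.0000] = 0.0000; exercise value = 0.0000 ≤ continuation, so V_u = 0.0000
Node d (S = 130.5): continuation = e^(−0.07)·[0.2875·0.0000 + 0.7125·17.5500] = 11.6588; exercise value = 4.5000 ≤ continuation, so V_d = 11.6588
Node 0 (S = 145): continuation = e^(−0.07)·[0.2875·0.0000 + 0.7125·11.6588] = 7.7451; exercise value = 0.0000 ≤ continuation, so V_0 = 7.7451

$7.75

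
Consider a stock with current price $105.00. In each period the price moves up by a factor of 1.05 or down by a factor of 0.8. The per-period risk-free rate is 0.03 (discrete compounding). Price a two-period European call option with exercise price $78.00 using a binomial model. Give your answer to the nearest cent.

$31.54

Risk-neutral probability p = (1 + 0.03 − 0.8)/(1.05 − 0.8) = 0.2300/0.2500 = 0.9200
Terminal stock prices: S_uu = 115.8, S_ud = 88.2, S_dd = 67.2
Terminal payoffs (S − K): max(37.76, 0) = 37.76, max(10.2, 0) = 10.2, max(-10.8, 0) = 0
Node u (S = 110.2): V_u = 1/1.03·[0.9200·37.7625 + 0.0800·10.2000] = 34.5218
Node d (S = 84): V_d = 1/1.03·[0.9200·10.2000 + 0.0800·0.0000] = 9.1107
Node 0 (S = 105): V_0 = 1/1.03·[0.9200·34.5218 + 0.0800·9.1107] = 31.5427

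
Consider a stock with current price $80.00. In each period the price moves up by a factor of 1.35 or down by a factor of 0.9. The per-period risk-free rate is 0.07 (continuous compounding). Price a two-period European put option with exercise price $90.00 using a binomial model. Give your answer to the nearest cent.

$8.33

Risk-neutral probability p = (e^0.07 − 0.9)/(1.35 − 0.9) = 0.1725/0.4500 = 0.3834
Terminal stock prices: S_uu = 145.8, S_ud = 97.2, S_dd = 64.8
Terminal payoffs (K − S): max(-55.8, 0) = 0, max(-7.2, 0) = 0, max(25.2, 0) = 25.2
Node u (S = 108): V_u = e^(−0.07)·[0.3834·0.0000 + 0.6166·0.0000] = 0.0000
Node d (S = 72): V_d = e^(−0.07)·[0.3834·0.0000 + 0.6166·25.2000] = 14.4890
Node 0 (S = 80): V_0 = e^(−0.07)·[0.3834·0.0000 + 0.6166·14.4890] = 8.3306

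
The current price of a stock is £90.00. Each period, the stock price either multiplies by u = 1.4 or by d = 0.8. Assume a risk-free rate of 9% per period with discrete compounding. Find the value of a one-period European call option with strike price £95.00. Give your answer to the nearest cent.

Risk-neutral probability p = (1 + 0.09 − 0.8)/(1.4 − 0.8) = 0.2900/0.6000 = 0.4833
Terminal stock prices: S_u = 126, S_d = 72
Terminal payoffs (S − K): max(31, 0) = 31, max(-23, 0) = 0
Node 0 (S = 90): V_0 = 1/1.09·[0.4833·31.0000 + 0.5167·0.0000] = 13.7462

£13.75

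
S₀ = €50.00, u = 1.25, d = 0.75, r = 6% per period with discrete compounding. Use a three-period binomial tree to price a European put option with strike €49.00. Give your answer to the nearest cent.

Risk-neutral probability p = (1 + 0.06 − 0.75)/(1.25 − 0.75) = 0.3100/0.5000 = 0.6200
Terminal stock prices: S_uuu = 97.66, S_uud = 58.59, S_udd = 35.16, S_ddd = 21.09
Terminal payoffs (K − S): max(-48.66, 0) = 0, max(-9.594, 0) = 0, max(13.84, 0) = 13.84, max(27.91, 0) = 27.91
Node uu (S = 78.12): V_uu = 1/1.06·[0.6200·0.0000 + 0.3800·0.0000] = 0.0000
Node ud (S = 46.88): V_ud = 1/1.06·[0.6200·0.0000 + 0.3800·13.8438] = 4.9629
Node dd (S = 28.12): V_dd = 1/1.06·[0.6200·13.8438 + 0.3800·27.9062] = 18.1014
Node u (S = 62.5): V_u = 1/1.06·[0.6200·0.0000 + 0.3800·4.9629] = 1.7791
Node d (S = 37.5): V_d = 1/1.06·[0.6200·4.9629 + 0.3800·18.1014] = 9.3920
Node 0 (S = 50): V_0 = 1/1.06·[0.6200·1.7791 + 0.3800·9.3920] = 4.4076

€4.41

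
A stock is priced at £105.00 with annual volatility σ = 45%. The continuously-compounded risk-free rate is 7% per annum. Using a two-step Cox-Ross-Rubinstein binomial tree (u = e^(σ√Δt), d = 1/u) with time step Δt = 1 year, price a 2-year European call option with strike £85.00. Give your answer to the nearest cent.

CRR parameters: u = e^(σ√Δt) = e^(0.45·√1) = 1.5683, d = 1/u = 0.6376
Per-period rate: rΔt = 0.07·1 = 0.07, so R = e^0.07 = 1.0725
Risk-neutral probability p = (e^0.07 − 0.6376)/(1.5683 − 0.6376) = 0.4349/0.9307 = 0.4673
Terminal stock prices: S_uu = 258.3, S_ud = 105, S_dd = 42.69
Terminal payoffs (S − K): max(173.3, 0) = 173.3, max(20, 0) = 20, max(-42.31, 0) = 0
Node u (S = 164.7): V_u = e^(−0.07)·[0.4673·173.2583 + 0.5327·20.0000] = 85.4193
Node d (S = 66.95): V_d = e^(−0.07)·[0.4673·20.0000 + 0.5327·0.0000] = 8.7136
Node 0 (S = 105): V_0 = e^(−0.07)·[0.4673·85.4193 + 0.5327·8.7136] = 41.5436

£41.54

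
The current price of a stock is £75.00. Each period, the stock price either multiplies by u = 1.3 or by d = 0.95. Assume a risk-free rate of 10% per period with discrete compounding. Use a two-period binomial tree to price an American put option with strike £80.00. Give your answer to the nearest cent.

£5.00

Risk-neutral probability p = (1 + 0.1 − 0.95)/(1.3 − 0.95) = 0.1500/0.3500 = 0.4286
Terminal stock prices: S_uu = 126.8, S_ud = 92.62, S_dd = 67.69
Terminal payoffs (K − S): max(-46.75, 0) = 0, max(-12.62, 0) = 0, max(12.31, 0) = 12.31
Node u (S = 97.5): continuation = 1/1.1·[0.4286·0.0000 + 0.5714·0.0000] = 0.0000; exercise value = 0.0000 ≤ continuation, so V_u = 0.0000
Node d (S = 71.25): continuation = 1/1.1·[0.4286·0.0000 + 0.5714·12.3125] = 6.3961; exercise value = 8.7500 > continuation, so V_d = 8.7500 (exercise)
Node 0 (S = 75): continuation = 1/1.1·[0.4286·0.0000 + 0.5714·8.7500] = 4.5455; exercise value = 5.0000 > continuation, so V_0 = 5.0000 (exercise)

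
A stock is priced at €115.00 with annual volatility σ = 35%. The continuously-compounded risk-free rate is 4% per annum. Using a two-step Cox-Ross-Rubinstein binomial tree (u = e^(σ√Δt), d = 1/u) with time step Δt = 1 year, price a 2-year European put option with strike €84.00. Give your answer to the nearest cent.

CRR parameters: u = e^(σ√Δt) = e^(0.35·√1) = 1.4191, d = 1/u = 0.7047
Per-period rate: rΔt = 0.04·1 = 0.04, so R = e^0.04 = 1.0408
Risk-neutral probability p = (e^0.04 − 0.7047)/(1.4191 − 0.7047) = 0.3361/0.7144 = 0.4705
Terminal stock prices: S_uu = 231.6, S_ud = 115, S_dd = 57.11
Terminal payoffs (K − S): max(-147.6, 0) = 0, max(-31, 0) = 0, max(26.89, 0) = 26.89
Node u (S = 163.2): V_u = e^(−0.04)·[0.4705·0.0000 + 0.5295·0.0000] = 0.0000
Node d (S = 81.04): V_d = e^(−0.04)·[0.4705·0.0000 + 0.5295·26.8927] = 13.6811
Node 0 (S = 115): V_0 = e^(−0.04)·[0.4705·0.0000 + 0.5295·13.6811] = 6.9600

€6.96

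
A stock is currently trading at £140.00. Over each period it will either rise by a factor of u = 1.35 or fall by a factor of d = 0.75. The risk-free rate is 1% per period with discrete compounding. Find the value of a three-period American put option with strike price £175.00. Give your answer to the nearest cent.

Risk-neutral probability p = (1 + 0.01 − 0.75)/(1.35 − 0.75) = 0.2600/0.6000 = 0.4333
Terminal stock prices: S_uuu = 344.5, S_uud = 191.4, S_udd = 106.3, S_ddd = 59.06
Terminal payoffs (K − S): max(-169.5, 0) = 0, max(-16.36, 0) = 0, max(68.69, 0) = 68.69, max(115.9, 0) = 115.9
Node uu (S = 255.2): continuation = 1/1.01·[0.4333·0.0000 + 0.5667·0.0000] = 0.0000; exercise value = 0.0000 ≤ continuation, so V_uu = 0.0000
Node ud (S = 141.8): continuation = 1/1.01·[0.4333·0.0000 + 0.5667·68.6875] = 38.5375; exercise value = 33.2500 ≤ continuation, so V_ud = 38.5375
Node dd (S = 78.75): continuation = 1/1.01·[0.4333·68.6875 + 0.5667·115.9375] = 94.5173; exercise value = 96.2500 > continuation, so V_dd = 96.2500 (exercise)
Node u (S = 189): continuation = 1/1.01·[0.4333·0.0000 + 0.5667·38.5375] = 21.6217; exercise value = 0.0000 ≤ continuation, so V_u = 21.6217
Node d (S = 105): continuation = 1/1.01·[0.4333·38.5375 + 0.5667·96.2500] = 70.5359; exercise value = 70.0000 ≤ continuation, so V_d = 70.5359
Node 0 (S = 140): continuation = 1/1.01·[0.4333·21.6217 + 0.5667·70.5359] = 48.8512; exercise value = 35.0000 ≤ continuation, so V_0 = 48.8512

£48.85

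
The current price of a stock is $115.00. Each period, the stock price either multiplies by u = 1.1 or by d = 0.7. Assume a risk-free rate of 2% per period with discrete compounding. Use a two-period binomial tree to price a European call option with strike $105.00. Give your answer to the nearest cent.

Risk-neutral probability p = (1 + 0.02 − 0.7)/(1.1 − 0.7) = 0.3200/0.4000 = 0.8000
Terminal stock prices: S_uu = 139.2, S_ud = 88.55, S_dd = 56.35
Terminal payoffs (S − K): max(34.15, 0) = 34.15, max(-16.45, 0) = 0, max(-48.65, 0) = 0
Node u (S = 126.5): V_u = 1/1.02·[0.8000·34.1500 + 0.2000·0.0000] = 26.7843
Node d (S = 80.5): V_d = 1/1.02·[0.8000·0.0000 + 0.2000·0.0000] = 0.0000
Node 0 (S = 115): V_0 = 1/1.02·[0.8000·26.7843 + 0.2000·0.0000] = 21.0073

$21.01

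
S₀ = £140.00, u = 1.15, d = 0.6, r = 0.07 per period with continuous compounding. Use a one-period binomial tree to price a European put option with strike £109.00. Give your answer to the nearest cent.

£3.28

Risk-neutral probability p = (e^0.07 − 0.6)/(1.15 − 0.6) = 0.4725/0.5500 = 0.8591
Terminal stock prices: S_u = 161, S_d = 84
Terminal payoffs (K − S): max(-52, 0) = 0, max(25, 0) = 25
Node 0 (S = 140): V_0 = e^(−0.07)·[0.8591·0.0000 + 0.1409·25.0000] = 3.2842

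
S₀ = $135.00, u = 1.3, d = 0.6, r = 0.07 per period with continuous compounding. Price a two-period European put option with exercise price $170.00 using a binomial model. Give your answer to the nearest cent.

$35.82

Risk-neutral probability p = (e^0.07 − 0.6)/(1.3 − 0.6) = 0.4725/0.7000 = 0.6750
Terminal stock prices: S_uu = 228.2, S_ud = 105.3, S_dd = 48.6
Terminal payoffs (K − S): max(-58.15, 0) = 0, max(64.7, 0) = 64.7, max(121.4, 0) = 121.4
Node u (S = 175.5): V_u = e^(−0.07)·[0.6750·0.0000 + 0.3250·64.7000] = 19.6052
Node d (S = 81): V_d = e^(−0.07)·[0.6750·64.7000 + 0.3250·121.4000] = 77.5069
Node 0 (S = 135): V_0 = e^(−0.07)·[0.6750·19.6052 + 0.3250·77.5069] = 35.8250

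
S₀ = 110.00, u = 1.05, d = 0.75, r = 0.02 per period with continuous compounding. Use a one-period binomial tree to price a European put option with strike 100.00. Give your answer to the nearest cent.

1.70

Risk-neutral probability p = (e^0.02 − 0.75)/(1.05 − 0.75) = 0.2702/0.3000 = 0.9007
Terminal stock prices: S_u = 115.5, S_d = 82.5
Terminal payoffs (K − S): max(-15.5, 0) = 0, max(17.5, 0) = 17.5
Node 0 (S = 110): V_0 = e^(−0.02)·[0.9007·0.0000 + 0.0993·17.5000] = 1.7038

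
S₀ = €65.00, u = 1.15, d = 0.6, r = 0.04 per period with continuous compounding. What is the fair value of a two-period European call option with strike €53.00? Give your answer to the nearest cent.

Risk-neutral probability p = (e^0.04 − 0.6)/(1.15 − 0.6) = 0.4408/0.5500 = 0.8015
Terminal stock prices: S_uu = 85.96, S_ud = 44.85, S_dd = 23.4
Terminal payoffs (S − K): max(32.96, 0) = 32.96, max(-8.15, 0) = 0, max(-29.6, 0) = 0
Node u (S = 74.75): V_u = e^(−0.04)·[0.8015·32.9625 + 0.1985·0.0000] = 25.3827
Node d (S = 39): V_d = e^(−0.04)·[0.8015·0.0000 + 0.1985·0.0000] = 0.0000
Node 0 (S = 65): V_0 = e^(−0.04)·[0.8015·25.3827 + 0.1985·0.0000] = 19.5459

€19.55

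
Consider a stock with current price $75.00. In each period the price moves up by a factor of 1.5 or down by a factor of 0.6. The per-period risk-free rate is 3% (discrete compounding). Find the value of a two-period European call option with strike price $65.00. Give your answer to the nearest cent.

Risk-neutral probability p = (1 + 0.03 − 0.6)/(1.5 − 0.6) = 0.4300/0.9000 = 0.4778
Terminal stock prices: S_uu = 168.8, S_ud = 67.5, S_dd = 27
Terminal payoffs (S − K): max(103.8, 0) = 103.8, max(2.5, 0) = 2.5, max(-38, 0) = 0
Node u (S = 112.5): V_u = 1/1.03·[0.4778·103.7500 + 0.5222·2.5000] = 49.3932
Node d (S = 45): V_d = 1/1.03·[0.4778·2.5000 + 0.5222·0.0000] = 1.1597
Node 0 (S = 75): V_0 = 1/1.03·[0.4778·49.3932 + 0.5222·1.1597] = 23.4996

$23.50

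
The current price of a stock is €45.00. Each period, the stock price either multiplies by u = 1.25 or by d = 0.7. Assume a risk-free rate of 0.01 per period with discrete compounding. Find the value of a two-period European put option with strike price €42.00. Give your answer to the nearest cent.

€4.99

Risk-neutral probability p = (1 + 0.01 − 0.7)/(1.25 − 0.7) = 0.3100/0.5500 = 0.5636
Terminal stock prices: S_uu = 70.31, S_ud = 39.38, S_dd = 22.05
Terminal payoffs (K − S): max(-28.31, 0) = 0, max(2.625, 0) = 2.625, max(19.95, 0) = 19.95
Node u (S = 56.25): V_u = 1/1.01·[0.5636·0.0000 + 0.4364·2.6250] = 1.1341
Node d (S = 31.5): V_d = 1/1.01·[0.5636·2.6250 + 0.4364·19.9500] = 10.0842
Node 0 (S = 45): V_0 = 1/1.01·[0.5636·1.1341 + 0.4364·10.0842] = 4.9897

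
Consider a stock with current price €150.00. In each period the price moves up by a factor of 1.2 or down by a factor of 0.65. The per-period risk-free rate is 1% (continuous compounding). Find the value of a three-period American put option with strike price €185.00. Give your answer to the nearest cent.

€51.39

Risk-neutral probability p = (e^0.01 − 0.65)/(1.2 − 0.65) = 0.3601/0.5500 = 0.6546
Terminal stock prices: S_uuu = 259.2, S_uud = 140.4, S_udd = 76.05, S_ddd = 41.19
Terminal payoffs (K − S): max(-74.2, 0) = 0, max(44.6, 0) = 44.6, max(108.9, 0) = 108.9, max(143.8, 0) = 143.8
Node uu (S = 216): continuation = e^(−0.01)·[0.6546·0.0000 + 0.3454·44.6000] = 15.2499; exercise value = 0.0000 ≤ continuation, so V_uu = 15.2499
Node ud (S = 117): continuation = e^(−0.01)·[0.6546·44.6000 + 0.3454·108.9500] = 66.1592; exercise value = 68.0000 > continuation, so V_ud = 68.0000 (exercise)
Node dd (S = 63.38): continuation = e^(−0.01)·[0.6546·108.9500 + 0.3454·143.8063] = 119.7842; exercise value = 121.6250 > continuation, so V_dd = 121.6250 (exercise)
Node u (S = 180): continuation = e^(−0.01)·[0.6546·15.2499 + 0.3454·68.0000] = 33.1349; exercise value = 5.0000 ≤ continuation, so V_u = 33.1349
Node d (S = 97.5): continuation = e^(−0.01)·[0.6546·68.0000 + 0.3454·121.6250] = 85.6592; exercise value = 87.5000 > continuation, so V_d = 87.5000 (exercise)
Node 0 (S = 150): continuation = e^(−0.01)·[0.6546·33.1349 + 0.3454·87.5000] = 51.3941; exercise value = 35.0000 ≤ continuation, so V_0 = 51.3941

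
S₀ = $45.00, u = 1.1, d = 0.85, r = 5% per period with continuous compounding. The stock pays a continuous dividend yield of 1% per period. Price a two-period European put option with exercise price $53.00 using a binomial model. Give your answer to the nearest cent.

$4.61

Per-period risk-free factor R = e^0.05 = 1.0513; dividend-adjusted growth = e^(0.05−0.01) = 1.0408.
Risk-neutral probability p = (1.0408 − 0.85)/(1.1 − 0.85) = 0.1908/0.2500 = 0.7632
Terminal stock prices: S_uu = 54.45, S_ud = 42.08, S_dd = 32.51
Terminal payoffs (K − S): max(-1.45, 0) = 0, max(10.92, 0) = 10.92, max(20.49, 0) = 20.49
Node u (S = 49.5): V_u = e^(−0.05)·[0.7632·0.0000 + 0.2368·10.9250] = 2.4604
Node d (S = 38.25): V_d = e^(−0.05)·[0.7632·10.9250 + 0.2368·20.4875] = 12.5458
Node 0 (S = 45): V_0 = e^(−0.05)·[0.7632·2.4604 + 0.2368·12.5458] = 4.6117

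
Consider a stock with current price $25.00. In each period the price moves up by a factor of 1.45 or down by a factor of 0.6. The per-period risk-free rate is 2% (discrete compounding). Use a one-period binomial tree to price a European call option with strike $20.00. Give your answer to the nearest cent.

Risk-neutral probability p = (1 + 0.02 − 0.6)/(1.45 − 0.6) = 0.4200/0.8500 = 0.4941
Terminal stock prices: S_u = 36.25, S_d = 15
Terminal payoffs (S − K): max(16.25, 0) = 16.25, max(-5, 0) = 0
Node 0 (S = 25): V_0 = 1/1.02·[0.4941·16.2500 + 0.5059·0.0000] = 7.8720

$7.87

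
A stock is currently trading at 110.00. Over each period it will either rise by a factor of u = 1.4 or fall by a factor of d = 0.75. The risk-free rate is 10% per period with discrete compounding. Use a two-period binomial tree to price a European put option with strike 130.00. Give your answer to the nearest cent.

17.95

Risk-neutral probability p = (1 + 0.1 − 0.75)/(1.4 − 0.75) = 0.3500/0.6500 = 0.5385
Terminal stock prices: S_uu = 215.6, S_ud = 115.5, S_dd = 61.88
Terminal payoffs (K − S): max(-85.6, 0) = 0, max(14.5, 0) = 14.5, max(68.12, 0) = 68.12
Node u (S = 154): V_u = 1/1.1·[0.5385·0.0000 + 0.4615·14.5000] = 6.0839
Node d (S = 82.5): V_d = 1/1.1·[0.5385·14.5000 + 0.4615·68.1250] = 35.6818
Node 0 (S = 110): V_0 = 1/1.1·[0.5385·6.0839 + 0.4615·35.6818] = 17.9495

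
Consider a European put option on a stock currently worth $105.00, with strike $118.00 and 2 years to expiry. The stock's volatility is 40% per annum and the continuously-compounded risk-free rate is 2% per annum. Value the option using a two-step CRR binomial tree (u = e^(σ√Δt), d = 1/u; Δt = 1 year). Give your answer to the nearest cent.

$28.53

CRR parameters: u = e^(σ√Δt) = e^(0.4·√1) = 1.4918, d = 1/u = 0.6703
Per-period rate: rΔt = 0.02·1 = 0.02, so R = e^0.02 = 1.0202
Risk-neutral probability p = (e^0.02 − 0.6703)/(1.4918 − 0.6703) = 0.3499/0.8215 = 0.4259
Terminal stock prices: S_uu = 233.7, S_ud = 105, S_dd = 47.18
Terminal payoffs (K − S): max(-115.7, 0) = 0, max(13, 0) = 13, max(70.82, 0) = 70.82
Node u (S = 156.6): V_u = e^(−0.02)·[0.4259·0.0000 + 0.5741·13.0000] = 7.3155
Node d (S = 70.38): V_d = e^(−0.02)·[0.4259·13.0000 + 0.5741·70.8205] = 45.2798
Node 0 (S = 105): V_0 = e^(−0.02)·[0.4259·7.3155 + 0.5741·45.2798] = 28.5343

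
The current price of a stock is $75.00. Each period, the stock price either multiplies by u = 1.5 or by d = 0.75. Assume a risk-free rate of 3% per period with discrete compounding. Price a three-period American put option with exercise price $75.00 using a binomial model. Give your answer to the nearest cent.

$15.29

Risk-neutral probability p = (1 + 0.03 − 0.75)/(1.5 − 0.75) = 0.2800/0.7500 = 0.3733
Terminal stock prices: S_uuu = 253.1, S_uud = 126.6, S_udd = 63.28, S_ddd = 31.64
Terminal payoffs (K − S): max(-178.1, 0) = 0, max(-51.56, 0) = 0, max(11.72, 0) = 11.72, max(43.36, 0) = 43.36
Node uu (S = 168.8): continuation = 1/1.03·[0.3733·0.0000 + 0.6267·0.0000] = 0.0000; exercise value = 0.0000 ≤ continuation, so V_uu = 0.0000
Node ud (S = 84.38): continuation = 1/1.03·[0.3733·0.0000 + 0.6267·11.7188] = 7.1299; exercise value = 0.0000 ≤ continuation, so V_ud = 7.1299
Node dd (S = 42.19): continuation = 1/1.03·[0.3733·11.7188 + 0.6267·43.3594] = 30.6280; exercise value = 32.8125 > continuation, so V_dd = 32.8125 (exercise)
Node u (S = 112.5): continuation = 1/1.03·[0.3733·0.0000 + 0.6267·7.1299] = 4.3379; exercise value = 0.0000 ≤ continuation, so V_u = 4.3379
Node d (S = 56.25): continuation = 1/1.03·[0.3733·7.1299 + 0.6267·32.8125] = 22.5479; exercise value = 18.7500 ≤ continuation, so V_d = 22.5479
Node 0 (S = 75): continuation = 1/1.03·[0.3733·4.3379 + 0.6267·22.5479] = 15.2908; exercise value = 0.0000 ≤ continuation, so V_0 = 15.2908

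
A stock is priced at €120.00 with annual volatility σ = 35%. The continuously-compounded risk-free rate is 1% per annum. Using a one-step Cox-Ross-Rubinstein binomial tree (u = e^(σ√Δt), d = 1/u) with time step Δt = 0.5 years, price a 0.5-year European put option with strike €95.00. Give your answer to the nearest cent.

CRR parameters: u = e^(σ√Δt) = e^(0.35·√0.5) = 1.2808, d = 1/u = 0.7808
Per-period rate: rΔt = 0.01·0.5 = 0.005, so R = e^0.005 = 1.0050
Risk-neutral probability p = (e^0.005 − 0.7808)/(1.2808 − 0.7808) = 0.2243/0.5000 = 0.4485
Terminal stock prices: S_u = 153.7, S_d = 93.69
Terminal payoffs (K − S): max(-58.7, 0) = 0, max(1.309, 0) = 1.309
Node 0 (S = 120): V_0 = e^(−0.005)·[0.4485·0.0000 + 0.5515·1.3088] = 0.7182

€0.72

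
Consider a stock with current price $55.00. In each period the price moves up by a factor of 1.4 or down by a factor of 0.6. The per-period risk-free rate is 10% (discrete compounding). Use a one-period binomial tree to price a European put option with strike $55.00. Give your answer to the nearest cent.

Risk-neutral probability p = (1 + 0.1 − 0.6)/(1.4 − 0.6) = 0.5000/0.8000 = 0.6250
Terminal stock prices: S_u = 77, S_d = 33
Terminal payoffs (K − S): max(-22, 0) = 0, max(22, 0) = 22
Node 0 (S = 55): V_0 = 1/1.1·[0.6250·0.0000 + 0.3750·22.0000] = 7.5000

$7.50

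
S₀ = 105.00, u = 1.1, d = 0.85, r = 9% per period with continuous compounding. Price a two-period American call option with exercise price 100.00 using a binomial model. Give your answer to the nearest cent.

Risk-neutral probability p = (e^0.09 − 0.85)/(1.1 − 0.85) = 0.2442/0.2500 = 0.9767
Terminal stock prices: S_uu = 127.1, S_ud = 98.18, S_dd = 75.86
Terminal payoffs (S − K): max(27.05, 0) = 27.05, max(-1.825, 0) = 0, max(-24.14, 0) = 0
Node u (S = 115.5): continuation = e^(−0.09)·[0.9767·27.0500 + 0.0233·0.0000] = 24.1457; exercise value = 15.5000 ≤ continuation, so V_u = 24.1457
Node d (S = 89.25): continuation = e^(−0.09)·[0.9767·0.0000 + 0.0233·0.0000] = 0.0000; exercise value = 0.0000 ≤ continuation, so V_d = 0.0000
Node 0 (S = 105): continuation = e^(−0.09)·[0.9767·24.1457 + 0.0233·0.0000] = 21.5533; exercise value = 5.0000 ≤ continuation, so V_0 = 21.5533

21.55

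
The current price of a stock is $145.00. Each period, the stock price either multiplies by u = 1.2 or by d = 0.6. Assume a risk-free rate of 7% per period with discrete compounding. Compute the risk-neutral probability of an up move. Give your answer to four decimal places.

p = 0.7833

Risk-neutral probability p = (1 + 0.07 − 0.6)/(1.2 − 0.6) = 0.4700/0.6000 = 0.7833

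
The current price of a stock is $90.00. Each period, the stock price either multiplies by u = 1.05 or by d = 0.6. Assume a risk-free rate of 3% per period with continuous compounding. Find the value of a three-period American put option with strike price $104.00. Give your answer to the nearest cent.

Risk-neutral probability p = (e^0.03 − 0.6)/(1.05 − 0.6) = 0.4305/0.4500 = 0.9566
Terminal stock prices: S_uuu = 104.2, S_uud = 59.54, S_udd = 34.02, S_ddd = 19.44
Terminal payoffs (K − S): max(-0.1863, 0) = 0, max(44.46, 0) = 44.46, max(69.98, 0) = 69.98, max(84.56, 0) = 84.56
Node uu (S = 99.23): continuation = e^(−0.03)·[0.9566·0.0000 + 0.0434·44.4650] = 1.8742; exercise value = 4.7750 > continuation, so V_uu = 4.7750 (exercise)
Node ud (S = 56.7): continuation = e^(−0.03)·[0.9566·44.4650 + 0.0434·69.9800] = 44.2263; exercise value = 47.3000 > continuation, so V_ud = 47.3000 (exercise)
Node dd (S = 32.4): continuation = e^(−0.03)·[0.9566·69.9800 + 0.0434·84.5600] = 68.5263; exercise value = 71.6000 > continuation, so V_dd = 71.6000 (exercise)
Node u (S = 94.5): continuation = e^(−0.03)·[0.9566·4.7750 + 0.0434·47.3000] = 6.4263; exercise value = 9.5000 > continuation, so V_u = 9.5000 (exercise)
Node d (S = 54): continuation = e^(−0.03)·[0.9566·47.3000 + 0.0434·71.6000] = 46.9263; exercise value = 50.0000 > continuation, so V_d = 50.0000 (exercise)
Node 0 (S = 90): continuation = e^(−0.03)·[0.9566·9.5000 + 0.0434·50.0000] = 10.9263; exercise value = 14.0000 > continuation, so V_0 = 14.0000 (exercise)

$14.00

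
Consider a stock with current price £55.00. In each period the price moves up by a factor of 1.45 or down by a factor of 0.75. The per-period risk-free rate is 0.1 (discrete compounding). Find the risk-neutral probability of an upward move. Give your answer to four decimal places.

Risk-neutral probability p = (1 + 0.1 − 0.75)/(1.45 − 0.75) = 0.3500/0.7000 = 0.5000

p = 0.5000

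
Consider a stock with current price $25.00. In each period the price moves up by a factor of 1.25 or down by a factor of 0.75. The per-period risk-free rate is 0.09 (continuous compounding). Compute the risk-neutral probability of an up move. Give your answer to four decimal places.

Risk-neutral probability p = (e^0.09 − 0.75)/(1.25 − 0.75) = 0.3442/0.5000 = 0.6883

p = 0.6883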